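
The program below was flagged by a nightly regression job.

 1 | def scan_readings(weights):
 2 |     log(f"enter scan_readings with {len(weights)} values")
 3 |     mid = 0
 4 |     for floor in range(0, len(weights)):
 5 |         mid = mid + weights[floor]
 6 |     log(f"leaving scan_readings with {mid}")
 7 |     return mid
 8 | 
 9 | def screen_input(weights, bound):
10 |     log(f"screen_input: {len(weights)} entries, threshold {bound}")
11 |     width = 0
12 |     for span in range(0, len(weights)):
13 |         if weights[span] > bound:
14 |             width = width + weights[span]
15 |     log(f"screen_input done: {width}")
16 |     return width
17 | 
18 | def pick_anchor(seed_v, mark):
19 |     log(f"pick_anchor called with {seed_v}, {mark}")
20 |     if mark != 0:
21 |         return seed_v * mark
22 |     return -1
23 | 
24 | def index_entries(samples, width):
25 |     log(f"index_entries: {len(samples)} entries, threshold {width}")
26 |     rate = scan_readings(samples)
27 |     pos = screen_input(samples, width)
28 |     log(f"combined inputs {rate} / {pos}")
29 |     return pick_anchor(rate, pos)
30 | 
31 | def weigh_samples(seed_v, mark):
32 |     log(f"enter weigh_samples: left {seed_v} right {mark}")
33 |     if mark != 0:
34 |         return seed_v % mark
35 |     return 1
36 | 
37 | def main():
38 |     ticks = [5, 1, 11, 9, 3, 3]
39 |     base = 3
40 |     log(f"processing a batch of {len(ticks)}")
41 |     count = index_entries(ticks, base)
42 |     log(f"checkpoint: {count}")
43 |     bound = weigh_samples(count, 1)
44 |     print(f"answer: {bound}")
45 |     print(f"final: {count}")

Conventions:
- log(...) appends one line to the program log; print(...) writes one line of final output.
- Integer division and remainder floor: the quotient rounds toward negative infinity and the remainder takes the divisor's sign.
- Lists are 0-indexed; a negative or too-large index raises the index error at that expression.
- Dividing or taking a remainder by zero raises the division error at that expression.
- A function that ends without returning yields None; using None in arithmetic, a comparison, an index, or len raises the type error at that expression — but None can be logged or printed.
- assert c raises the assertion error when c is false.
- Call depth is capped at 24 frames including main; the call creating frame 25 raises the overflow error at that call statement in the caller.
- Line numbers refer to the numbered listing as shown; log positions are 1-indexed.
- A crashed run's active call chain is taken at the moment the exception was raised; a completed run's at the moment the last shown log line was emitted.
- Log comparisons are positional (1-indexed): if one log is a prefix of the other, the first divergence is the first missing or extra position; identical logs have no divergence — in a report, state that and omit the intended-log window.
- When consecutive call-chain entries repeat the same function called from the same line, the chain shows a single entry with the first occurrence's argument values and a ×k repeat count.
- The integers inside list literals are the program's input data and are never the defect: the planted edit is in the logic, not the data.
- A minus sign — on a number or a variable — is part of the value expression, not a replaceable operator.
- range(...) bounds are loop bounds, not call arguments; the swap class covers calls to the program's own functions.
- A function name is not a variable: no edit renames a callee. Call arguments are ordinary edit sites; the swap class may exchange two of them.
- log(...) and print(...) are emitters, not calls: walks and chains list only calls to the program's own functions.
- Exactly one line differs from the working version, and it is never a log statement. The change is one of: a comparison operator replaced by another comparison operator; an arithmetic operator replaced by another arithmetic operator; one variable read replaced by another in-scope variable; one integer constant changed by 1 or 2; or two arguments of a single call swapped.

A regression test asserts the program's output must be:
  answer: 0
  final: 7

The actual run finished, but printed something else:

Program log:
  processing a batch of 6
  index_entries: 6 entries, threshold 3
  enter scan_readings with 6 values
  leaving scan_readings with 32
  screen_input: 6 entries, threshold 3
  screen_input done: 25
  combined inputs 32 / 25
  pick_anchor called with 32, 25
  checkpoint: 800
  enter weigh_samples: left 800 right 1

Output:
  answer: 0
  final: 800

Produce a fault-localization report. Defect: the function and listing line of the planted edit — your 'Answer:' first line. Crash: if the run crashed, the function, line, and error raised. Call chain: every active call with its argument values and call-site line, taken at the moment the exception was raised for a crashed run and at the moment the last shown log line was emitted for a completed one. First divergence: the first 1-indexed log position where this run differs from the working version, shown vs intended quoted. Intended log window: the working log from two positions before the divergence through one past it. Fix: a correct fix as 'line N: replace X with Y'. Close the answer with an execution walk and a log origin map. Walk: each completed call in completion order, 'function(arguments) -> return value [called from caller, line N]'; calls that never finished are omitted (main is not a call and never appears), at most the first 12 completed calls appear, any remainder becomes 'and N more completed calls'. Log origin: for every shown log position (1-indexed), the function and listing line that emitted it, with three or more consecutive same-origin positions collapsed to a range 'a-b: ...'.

Answer: the defect is in pick_anchor at line 21.
Key observation: The earliest visible damage is log position 9 — 'checkpoint: 800' rather than the intended 'checkpoint: 7'.
Call chain: main -> weigh_samples(800, 1) (called at line 43).
First divergence: position 9 — the shown line 'checkpoint: 800' should read 'checkpoint: 7'.
Intended log window:
  7: combined inputs 32 / 25
  8: pick_anchor called with 32, 25
  9: checkpoint: 7
  10: enter weigh_samples: left 7 right 1
Execution walk:
  scan_readings([5, 1, 11, 9, 3, 3]) -> 32  [called from index_entries, line 26]
  screen_input([5, 1, 11, 9, 3, 3], 3) -> 25  [called from index_entries, line 27]
  pick_anchor(32, 25) -> 800  [called from index_entries, line 29]
  index_entries([5, 1, 11, 9, 3, 3], 3) -> 800  [called from main, line 41]
  weigh_samples(800, 1) -> 0  [called from main, line 43]
Log line origins:
  1: emitted by main (line 40)
  2: emitted by index_entries (line 25)
  3: emitted by scan_readings (line 2)
  4: emitted by scan_readings (line 6)
  5: emitted by screen_input (line 10)
  6: emitted by screen_input (line 15)
  7: emitted by index_entries (line 28)
  8: emitted by pick_anchor (line 19)
  9: emitted by main (line 42)
  10: emitted by weigh_samples (line 32)
A correct fix: line 21: replace `*` with `%`.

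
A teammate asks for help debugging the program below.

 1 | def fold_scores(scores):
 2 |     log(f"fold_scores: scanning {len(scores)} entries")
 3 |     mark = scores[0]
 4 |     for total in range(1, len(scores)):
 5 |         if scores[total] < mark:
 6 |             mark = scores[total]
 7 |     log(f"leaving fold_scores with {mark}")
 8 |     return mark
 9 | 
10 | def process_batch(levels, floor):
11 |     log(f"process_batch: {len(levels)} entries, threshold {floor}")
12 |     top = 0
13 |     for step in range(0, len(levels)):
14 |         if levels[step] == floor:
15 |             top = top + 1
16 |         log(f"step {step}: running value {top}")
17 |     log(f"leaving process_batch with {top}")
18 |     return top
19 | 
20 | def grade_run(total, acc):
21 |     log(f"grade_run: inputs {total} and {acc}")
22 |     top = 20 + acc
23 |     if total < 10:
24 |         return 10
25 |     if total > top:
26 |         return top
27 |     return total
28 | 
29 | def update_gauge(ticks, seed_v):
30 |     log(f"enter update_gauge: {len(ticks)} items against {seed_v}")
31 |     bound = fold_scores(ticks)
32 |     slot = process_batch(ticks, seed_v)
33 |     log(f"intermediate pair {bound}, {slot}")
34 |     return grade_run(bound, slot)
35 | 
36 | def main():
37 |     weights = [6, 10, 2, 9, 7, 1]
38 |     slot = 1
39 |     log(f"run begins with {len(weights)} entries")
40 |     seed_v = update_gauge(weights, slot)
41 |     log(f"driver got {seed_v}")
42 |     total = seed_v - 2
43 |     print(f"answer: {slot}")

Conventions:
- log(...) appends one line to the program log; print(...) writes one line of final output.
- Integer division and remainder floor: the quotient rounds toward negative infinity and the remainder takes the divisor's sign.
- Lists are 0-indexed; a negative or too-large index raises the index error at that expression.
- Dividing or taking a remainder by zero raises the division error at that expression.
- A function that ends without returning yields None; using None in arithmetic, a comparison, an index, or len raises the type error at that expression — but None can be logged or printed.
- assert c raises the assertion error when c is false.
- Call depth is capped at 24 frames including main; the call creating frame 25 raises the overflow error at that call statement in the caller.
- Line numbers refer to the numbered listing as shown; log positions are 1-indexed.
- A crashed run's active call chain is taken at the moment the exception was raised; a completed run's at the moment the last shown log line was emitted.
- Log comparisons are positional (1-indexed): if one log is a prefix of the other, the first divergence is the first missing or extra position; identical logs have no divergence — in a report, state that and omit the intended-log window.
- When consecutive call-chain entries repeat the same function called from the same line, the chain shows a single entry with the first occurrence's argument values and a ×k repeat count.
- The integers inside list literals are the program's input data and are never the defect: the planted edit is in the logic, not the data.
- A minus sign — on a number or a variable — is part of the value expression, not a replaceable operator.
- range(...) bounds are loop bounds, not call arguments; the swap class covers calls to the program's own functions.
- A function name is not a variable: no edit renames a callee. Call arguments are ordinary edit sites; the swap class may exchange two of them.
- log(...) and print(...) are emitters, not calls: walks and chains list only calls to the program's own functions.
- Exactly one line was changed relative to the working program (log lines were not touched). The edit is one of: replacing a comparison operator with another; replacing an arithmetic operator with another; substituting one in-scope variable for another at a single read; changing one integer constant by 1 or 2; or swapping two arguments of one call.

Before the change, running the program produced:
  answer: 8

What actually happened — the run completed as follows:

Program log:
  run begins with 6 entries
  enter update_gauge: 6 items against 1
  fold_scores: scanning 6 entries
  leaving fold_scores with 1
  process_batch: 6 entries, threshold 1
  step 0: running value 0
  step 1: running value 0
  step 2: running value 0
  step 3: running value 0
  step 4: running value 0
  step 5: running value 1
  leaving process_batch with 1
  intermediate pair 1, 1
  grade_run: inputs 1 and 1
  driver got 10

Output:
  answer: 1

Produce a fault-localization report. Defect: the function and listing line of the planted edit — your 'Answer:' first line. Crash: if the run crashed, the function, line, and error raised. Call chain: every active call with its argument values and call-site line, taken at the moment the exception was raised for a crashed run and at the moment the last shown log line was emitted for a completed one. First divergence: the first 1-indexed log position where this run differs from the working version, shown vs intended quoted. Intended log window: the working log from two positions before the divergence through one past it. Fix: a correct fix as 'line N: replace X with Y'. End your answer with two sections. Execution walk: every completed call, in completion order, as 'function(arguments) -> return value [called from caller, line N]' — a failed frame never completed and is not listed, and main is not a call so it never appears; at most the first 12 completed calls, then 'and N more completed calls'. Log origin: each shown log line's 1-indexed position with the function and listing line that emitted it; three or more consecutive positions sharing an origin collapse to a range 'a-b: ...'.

Answer: the defect is in main at line 43.
Key fact: Log streams are identical — the defect surfaces only in the printed output.
Call chain: main.
First divergence: none — the logs agree in full.
Execution walk:
  fold_scores([6, 10, 2, 9, 7, 1]) -> 1  [called from update_gauge, line 31]
  process_batch([6, 10, 2, 9, 7, 1], 1) -> 1  [called from update_gauge, line 32]
  grade_run(1, 1) -> 10  [called from update_gauge, line 34]
  update_gauge([6, 10, 2, 9, 7, 1], 1) -> 10  [called from main, line 40]
Log line origins:
  1: logged in main at line 39
  2: logged in update_gauge at line 30
  3: logged in fold_scores at line 2
  4: logged in fold_scores at line 7
  5: logged in process_batch at line 11
  6-11: logged in process_batch at line 16
  12: logged in process_batch at line 17
  13: logged in update_gauge at line 33
  14: logged in grade_run at line 21
  15: logged in main at line 41
A correct fix: line 43: replace `slot` with `total`.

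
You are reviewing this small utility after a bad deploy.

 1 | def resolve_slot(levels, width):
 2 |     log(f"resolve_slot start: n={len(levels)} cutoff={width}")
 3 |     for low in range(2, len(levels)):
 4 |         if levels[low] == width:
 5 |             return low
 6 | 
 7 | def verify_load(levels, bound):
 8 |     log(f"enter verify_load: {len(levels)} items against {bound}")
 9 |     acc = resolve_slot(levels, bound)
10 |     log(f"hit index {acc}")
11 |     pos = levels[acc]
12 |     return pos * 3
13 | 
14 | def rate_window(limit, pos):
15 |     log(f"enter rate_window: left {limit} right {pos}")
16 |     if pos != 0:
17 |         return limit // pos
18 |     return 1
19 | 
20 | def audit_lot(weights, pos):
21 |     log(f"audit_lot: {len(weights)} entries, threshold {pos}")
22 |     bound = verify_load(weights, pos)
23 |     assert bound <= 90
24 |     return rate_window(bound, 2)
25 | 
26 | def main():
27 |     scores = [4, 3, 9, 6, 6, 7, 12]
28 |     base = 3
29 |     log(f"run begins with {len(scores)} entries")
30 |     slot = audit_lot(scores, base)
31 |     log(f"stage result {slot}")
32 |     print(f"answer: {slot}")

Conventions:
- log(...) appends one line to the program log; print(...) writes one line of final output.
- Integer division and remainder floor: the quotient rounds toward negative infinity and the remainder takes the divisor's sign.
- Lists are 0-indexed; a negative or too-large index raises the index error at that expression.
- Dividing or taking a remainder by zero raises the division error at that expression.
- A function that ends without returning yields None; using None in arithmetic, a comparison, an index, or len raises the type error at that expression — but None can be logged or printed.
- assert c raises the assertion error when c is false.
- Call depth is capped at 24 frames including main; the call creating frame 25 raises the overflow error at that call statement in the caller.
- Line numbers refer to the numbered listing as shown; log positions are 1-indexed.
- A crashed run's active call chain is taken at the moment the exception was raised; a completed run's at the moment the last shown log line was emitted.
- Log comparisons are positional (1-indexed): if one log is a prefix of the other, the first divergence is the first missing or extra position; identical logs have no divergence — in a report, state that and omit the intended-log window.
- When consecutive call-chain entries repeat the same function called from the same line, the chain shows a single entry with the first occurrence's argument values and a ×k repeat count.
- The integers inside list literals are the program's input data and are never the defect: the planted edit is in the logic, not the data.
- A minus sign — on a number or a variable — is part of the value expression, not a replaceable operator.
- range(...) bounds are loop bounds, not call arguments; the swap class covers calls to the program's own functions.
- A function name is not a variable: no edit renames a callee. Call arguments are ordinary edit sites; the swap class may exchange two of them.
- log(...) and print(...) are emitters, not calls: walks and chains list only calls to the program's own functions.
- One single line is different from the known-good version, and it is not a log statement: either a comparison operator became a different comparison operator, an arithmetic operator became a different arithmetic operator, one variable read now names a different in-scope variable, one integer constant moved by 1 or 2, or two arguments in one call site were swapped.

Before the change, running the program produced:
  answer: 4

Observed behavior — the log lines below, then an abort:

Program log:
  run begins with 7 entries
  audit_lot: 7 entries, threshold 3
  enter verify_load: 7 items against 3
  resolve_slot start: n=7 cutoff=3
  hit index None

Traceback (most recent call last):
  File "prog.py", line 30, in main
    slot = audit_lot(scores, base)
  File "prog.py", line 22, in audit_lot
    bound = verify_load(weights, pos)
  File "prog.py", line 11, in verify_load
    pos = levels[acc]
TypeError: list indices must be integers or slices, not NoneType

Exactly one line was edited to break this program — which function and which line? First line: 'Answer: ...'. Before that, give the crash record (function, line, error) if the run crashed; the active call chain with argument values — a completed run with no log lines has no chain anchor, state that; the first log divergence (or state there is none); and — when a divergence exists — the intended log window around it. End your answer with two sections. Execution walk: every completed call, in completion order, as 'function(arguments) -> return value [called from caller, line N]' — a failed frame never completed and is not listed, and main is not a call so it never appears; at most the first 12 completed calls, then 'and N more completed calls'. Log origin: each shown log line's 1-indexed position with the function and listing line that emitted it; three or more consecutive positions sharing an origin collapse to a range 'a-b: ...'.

Answer: the defect is in resolve_slot at line 3.
Core observation: Position 5 is the first bad log line: 'hit index None' should read 'hit index 1'.
Crash: verify_load, line 11, TypeError.
Call chain: main -> audit_lot([4, 3, 9, 6, 6, 7, 12], 3) (called at line 30) -> verify_load([4, 3, 9, 6, 6, 7, 12], 3) (called at line 22).
First divergence: at position 5 the run shows 'hit index None' where the working version logs 'hit index 1'.
Intended log window:
  3: enter verify_load: 7 items against 3
  4: resolve_slot start: n=7 cutoff=3
  5: hit index 1
  6: enter rate_window: left 9 right 2
Execution walk:
  resolve_slot([4, 3, 9, 6, 6, 7, 12], 3) -> None  [called from verify_load, line 9]
Log origin:
  1: emitted by main (line 29)
  2: emitted by audit_lot (line 21)
  3: emitted by verify_load (line 8)
  4: emitted by resolve_slot (line 2)
  5: emitted by verify_load (line 10)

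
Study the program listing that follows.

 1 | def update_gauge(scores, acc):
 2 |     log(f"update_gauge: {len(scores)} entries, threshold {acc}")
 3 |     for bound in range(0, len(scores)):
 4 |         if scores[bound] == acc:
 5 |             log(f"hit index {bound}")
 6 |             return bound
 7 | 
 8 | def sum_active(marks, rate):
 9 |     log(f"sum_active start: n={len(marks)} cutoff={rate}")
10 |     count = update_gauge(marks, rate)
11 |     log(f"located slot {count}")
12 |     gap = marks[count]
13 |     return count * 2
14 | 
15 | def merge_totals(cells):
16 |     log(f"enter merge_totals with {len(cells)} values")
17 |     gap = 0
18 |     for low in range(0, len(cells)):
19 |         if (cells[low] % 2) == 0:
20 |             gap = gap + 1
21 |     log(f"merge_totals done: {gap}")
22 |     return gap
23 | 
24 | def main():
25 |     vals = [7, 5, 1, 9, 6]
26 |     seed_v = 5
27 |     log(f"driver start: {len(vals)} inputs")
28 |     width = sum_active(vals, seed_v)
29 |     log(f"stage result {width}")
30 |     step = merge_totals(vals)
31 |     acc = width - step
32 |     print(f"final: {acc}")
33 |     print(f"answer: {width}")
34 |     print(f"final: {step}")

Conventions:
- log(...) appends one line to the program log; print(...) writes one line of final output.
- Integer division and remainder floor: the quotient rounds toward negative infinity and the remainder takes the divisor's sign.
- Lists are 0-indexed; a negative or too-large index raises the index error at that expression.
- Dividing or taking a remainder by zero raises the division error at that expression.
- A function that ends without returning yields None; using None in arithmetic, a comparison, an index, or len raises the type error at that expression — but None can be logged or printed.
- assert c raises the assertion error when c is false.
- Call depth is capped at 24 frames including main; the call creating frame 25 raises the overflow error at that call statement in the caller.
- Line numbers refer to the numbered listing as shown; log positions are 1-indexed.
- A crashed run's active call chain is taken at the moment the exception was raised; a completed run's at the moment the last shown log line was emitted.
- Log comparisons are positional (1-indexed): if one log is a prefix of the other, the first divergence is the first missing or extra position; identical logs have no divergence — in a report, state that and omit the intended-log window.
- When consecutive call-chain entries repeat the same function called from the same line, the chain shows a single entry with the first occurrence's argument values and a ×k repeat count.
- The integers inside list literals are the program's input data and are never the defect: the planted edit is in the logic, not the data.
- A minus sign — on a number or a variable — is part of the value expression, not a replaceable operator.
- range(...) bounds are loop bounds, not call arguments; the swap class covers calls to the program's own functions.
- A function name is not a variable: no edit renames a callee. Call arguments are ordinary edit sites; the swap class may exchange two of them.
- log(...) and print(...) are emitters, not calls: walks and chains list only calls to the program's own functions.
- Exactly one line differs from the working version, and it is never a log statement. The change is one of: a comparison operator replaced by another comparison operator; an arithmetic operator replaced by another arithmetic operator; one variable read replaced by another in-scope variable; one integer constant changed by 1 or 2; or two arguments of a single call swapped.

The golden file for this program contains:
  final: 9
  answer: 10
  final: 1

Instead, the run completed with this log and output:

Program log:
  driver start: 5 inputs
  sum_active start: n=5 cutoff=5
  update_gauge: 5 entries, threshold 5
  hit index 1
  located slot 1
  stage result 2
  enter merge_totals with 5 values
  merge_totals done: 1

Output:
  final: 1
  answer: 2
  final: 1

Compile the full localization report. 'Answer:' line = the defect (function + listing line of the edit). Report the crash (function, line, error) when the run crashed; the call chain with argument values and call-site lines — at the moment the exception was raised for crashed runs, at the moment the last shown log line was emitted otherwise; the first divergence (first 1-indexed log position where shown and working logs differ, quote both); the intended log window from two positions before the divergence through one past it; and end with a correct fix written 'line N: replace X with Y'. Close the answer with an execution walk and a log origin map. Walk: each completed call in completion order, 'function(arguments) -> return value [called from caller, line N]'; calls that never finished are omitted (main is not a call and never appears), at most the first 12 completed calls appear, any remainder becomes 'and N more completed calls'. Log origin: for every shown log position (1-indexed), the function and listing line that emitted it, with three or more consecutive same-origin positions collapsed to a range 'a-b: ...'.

Answer: the defect is in sum_active at line 13.
Key observation: Position 6 is the first bad log line: 'stage result 2' should read 'stage result 10'.
Call chain: main -> merge_totals([7, 5, 1, 9, 6]) (called at line 30).
First divergence: position 6 — the shown line 'stage result 2' should read 'stage result 10'.
Intended log window:
  4: hit index 1
  5: located slot 1
  6: stage result 10
  7: enter merge_totals with 5 values
Execution walk:
  update_gauge([7, 5, 1, 9, 6], 5) -> 1  [called from sum_active, line 10]
  sum_active([7, 5, 1, 9, 6], 5) -> 2  [called from main, line 28]
  merge_totals([7, 5, 1, 9, 6]) -> 1  [called from main, line 30]
Log origin:
  1: emitted by main (line 27)
  2: emitted by sum_active (line 9)
  3: emitted by update_gauge (line 2)
  4: emitted by update_gauge (line 5)
  5: emitted by sum_active (line 11)
  6: emitted by main (line 29)
  7: emitted by merge_totals (line 16)
  8: emitted by merge_totals (line 21)
A correct fix: line 13: replace `count` with `gap`.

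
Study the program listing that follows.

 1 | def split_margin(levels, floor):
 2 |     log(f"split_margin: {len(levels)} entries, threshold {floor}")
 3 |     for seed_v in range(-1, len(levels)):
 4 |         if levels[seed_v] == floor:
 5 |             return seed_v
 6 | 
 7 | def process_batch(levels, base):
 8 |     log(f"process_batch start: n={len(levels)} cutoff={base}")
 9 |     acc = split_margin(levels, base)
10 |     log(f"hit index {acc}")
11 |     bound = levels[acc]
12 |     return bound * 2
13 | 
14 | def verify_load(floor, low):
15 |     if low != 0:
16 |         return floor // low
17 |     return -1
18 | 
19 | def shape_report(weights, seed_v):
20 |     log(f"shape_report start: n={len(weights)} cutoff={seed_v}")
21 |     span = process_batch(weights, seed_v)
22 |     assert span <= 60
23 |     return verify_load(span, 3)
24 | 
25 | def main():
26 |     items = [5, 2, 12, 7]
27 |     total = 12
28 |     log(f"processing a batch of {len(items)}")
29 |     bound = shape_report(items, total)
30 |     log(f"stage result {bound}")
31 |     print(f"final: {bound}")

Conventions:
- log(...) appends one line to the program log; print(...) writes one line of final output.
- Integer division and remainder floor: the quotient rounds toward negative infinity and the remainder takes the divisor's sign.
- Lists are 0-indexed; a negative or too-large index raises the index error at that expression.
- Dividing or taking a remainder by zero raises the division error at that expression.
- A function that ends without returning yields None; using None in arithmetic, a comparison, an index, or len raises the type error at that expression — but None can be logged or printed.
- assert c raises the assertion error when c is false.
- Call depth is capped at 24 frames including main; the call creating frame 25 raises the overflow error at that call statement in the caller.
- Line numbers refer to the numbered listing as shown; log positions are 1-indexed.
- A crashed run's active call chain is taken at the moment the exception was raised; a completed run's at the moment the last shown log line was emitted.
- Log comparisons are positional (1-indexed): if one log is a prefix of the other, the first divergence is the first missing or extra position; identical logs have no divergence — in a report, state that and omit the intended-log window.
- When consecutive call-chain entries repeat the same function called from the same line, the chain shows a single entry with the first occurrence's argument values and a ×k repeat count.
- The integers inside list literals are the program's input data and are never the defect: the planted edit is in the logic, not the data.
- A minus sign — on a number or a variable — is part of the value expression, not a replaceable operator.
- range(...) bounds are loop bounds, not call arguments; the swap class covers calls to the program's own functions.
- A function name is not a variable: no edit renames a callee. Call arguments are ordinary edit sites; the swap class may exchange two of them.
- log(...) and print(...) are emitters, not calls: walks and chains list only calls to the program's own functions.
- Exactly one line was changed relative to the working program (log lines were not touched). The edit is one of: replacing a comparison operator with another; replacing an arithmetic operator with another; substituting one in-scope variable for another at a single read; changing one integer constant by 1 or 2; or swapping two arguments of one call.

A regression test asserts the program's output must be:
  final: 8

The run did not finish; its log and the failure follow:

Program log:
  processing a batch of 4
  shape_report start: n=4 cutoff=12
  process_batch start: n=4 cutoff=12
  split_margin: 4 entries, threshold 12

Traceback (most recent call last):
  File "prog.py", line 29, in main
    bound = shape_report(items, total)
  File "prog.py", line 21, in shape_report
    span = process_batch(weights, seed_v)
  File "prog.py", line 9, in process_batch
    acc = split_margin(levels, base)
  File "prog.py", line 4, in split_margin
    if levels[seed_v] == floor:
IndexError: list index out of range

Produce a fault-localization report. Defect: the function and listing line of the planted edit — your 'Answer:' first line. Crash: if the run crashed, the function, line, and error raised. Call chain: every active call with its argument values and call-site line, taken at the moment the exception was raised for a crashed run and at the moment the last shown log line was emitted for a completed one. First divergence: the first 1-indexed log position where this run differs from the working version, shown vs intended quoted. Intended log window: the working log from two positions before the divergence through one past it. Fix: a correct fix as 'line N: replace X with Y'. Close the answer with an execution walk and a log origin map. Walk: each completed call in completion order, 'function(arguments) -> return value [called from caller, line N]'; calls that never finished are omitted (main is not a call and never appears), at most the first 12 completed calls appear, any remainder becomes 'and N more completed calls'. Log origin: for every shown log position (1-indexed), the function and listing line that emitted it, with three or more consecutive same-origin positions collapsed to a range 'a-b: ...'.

Answer: the defect is in split_margin at line 3.
Key fact: The shown log is a 4-line prefix of the intended one, whose next entry is 'hit index 2'.
Crash: split_margin, line 4, IndexError.
Call chain: main -> shape_report([5, 2, 12, 7], 12) (called at line 29) -> process_batch([5, 2, 12, 7], 12) (called at line 21) -> split_margin([5, 2, 12, 7], 12) (called at line 9).
First divergence: position 5 — the faulty run's log ends after 4 lines; the working version continues with 'hit index 2'.
Intended log window:
  3: process_batch start: n=4 cutoff=12
  4: split_margin: 4 entries, threshold 12
  5: hit index 2
  6: stage result 8
Execution walk:
  (no call completed)
Origin of each log line:
  1: from main, line 28
  2: from shape_report, line 20
  3: from process_batch, line 8
  4: from split_margin, line 2
A correct fix: line 3: replace `-1` with `0`.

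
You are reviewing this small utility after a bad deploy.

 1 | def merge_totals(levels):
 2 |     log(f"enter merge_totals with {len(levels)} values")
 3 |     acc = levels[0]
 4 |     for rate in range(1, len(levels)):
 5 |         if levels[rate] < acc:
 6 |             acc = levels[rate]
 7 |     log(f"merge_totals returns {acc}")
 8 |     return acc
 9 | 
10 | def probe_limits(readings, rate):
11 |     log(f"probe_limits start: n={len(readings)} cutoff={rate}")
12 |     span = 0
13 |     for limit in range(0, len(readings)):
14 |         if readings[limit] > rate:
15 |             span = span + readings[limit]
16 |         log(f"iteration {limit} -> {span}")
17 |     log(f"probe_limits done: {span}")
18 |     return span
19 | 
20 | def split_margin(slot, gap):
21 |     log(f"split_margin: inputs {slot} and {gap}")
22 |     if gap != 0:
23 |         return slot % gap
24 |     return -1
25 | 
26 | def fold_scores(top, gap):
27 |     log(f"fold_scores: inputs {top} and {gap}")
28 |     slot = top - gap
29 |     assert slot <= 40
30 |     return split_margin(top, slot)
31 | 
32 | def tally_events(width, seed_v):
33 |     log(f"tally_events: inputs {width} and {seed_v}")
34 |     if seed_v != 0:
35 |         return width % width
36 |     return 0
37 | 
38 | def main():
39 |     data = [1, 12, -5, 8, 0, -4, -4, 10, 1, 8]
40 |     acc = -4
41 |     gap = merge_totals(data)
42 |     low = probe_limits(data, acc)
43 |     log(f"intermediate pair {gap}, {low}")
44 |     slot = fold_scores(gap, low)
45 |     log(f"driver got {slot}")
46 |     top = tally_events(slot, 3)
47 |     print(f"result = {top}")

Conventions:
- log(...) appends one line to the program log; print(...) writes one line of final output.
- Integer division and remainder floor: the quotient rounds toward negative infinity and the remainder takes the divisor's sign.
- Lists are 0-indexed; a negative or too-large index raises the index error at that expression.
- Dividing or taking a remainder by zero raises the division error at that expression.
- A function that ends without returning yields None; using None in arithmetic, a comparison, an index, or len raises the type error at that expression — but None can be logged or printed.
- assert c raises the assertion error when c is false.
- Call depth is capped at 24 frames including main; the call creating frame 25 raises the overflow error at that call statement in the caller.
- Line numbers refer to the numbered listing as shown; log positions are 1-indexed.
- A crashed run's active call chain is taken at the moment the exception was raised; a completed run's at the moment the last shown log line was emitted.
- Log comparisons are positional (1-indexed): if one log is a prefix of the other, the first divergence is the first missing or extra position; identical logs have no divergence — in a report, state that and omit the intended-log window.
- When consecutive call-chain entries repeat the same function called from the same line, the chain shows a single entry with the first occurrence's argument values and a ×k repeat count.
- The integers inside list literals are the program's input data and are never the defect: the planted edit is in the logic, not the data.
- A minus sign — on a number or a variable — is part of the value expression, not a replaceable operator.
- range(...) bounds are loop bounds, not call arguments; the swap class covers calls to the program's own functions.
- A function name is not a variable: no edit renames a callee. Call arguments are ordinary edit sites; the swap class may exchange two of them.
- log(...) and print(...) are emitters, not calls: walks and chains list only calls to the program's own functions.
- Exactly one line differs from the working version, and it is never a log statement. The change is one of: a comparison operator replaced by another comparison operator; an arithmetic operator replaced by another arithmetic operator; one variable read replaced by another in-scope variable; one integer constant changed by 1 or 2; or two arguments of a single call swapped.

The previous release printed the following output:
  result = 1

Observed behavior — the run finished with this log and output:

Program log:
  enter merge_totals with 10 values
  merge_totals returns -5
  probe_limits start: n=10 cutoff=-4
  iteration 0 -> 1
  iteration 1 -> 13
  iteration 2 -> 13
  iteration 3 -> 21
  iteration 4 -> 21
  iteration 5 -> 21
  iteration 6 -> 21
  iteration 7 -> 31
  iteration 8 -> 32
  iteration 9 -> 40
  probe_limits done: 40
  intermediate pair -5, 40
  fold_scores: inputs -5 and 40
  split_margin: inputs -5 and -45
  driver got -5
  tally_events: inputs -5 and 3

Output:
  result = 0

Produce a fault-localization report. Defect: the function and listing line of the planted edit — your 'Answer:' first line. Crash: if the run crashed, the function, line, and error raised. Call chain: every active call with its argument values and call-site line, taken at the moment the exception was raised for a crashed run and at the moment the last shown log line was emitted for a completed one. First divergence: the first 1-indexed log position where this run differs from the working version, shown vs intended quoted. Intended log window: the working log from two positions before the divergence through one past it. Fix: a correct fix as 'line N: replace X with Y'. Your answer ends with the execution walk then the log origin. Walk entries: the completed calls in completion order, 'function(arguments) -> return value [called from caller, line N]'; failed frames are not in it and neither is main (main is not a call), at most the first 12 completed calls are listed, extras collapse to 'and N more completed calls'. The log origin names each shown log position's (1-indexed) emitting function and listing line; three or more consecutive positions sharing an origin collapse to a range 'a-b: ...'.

Answer: the defect is in tally_events at line 35.
Key fact: Nothing in the log betrays the bug — only the output does.
Call chain: main -> tally_events(-5, 3) (called at line 46).
First divergence: none; the two logs match at every position.
Execution walk:
  merge_totals([1, 12, -5, 8, 0, -4, -4, 10, 1, 8]) -> -5  [called from main, line 41]
  probe_limits([1, 12, -5, 8, 0, -4, -4, 10, 1, 8], -4) -> 40  [called from main, line 42]
  split_margin(-5, -45) -> -5  [called from fold_scores, line 30]
  fold_scores(-5, 40) -> -5  [called from main, line 44]
  tally_events(-5, 3) -> 0  [called from main, line 46]
Log line origins:
  1: emitted by merge_totals (line 2)
  2: emitted by merge_totals (line 7)
  3: emitted by probe_limits (line 11)
  4-13: emitted by probe_limits (line 16)
  14: emitted by probe_limits (line 17)
  15: emitted by main (line 43)
  16: emitted by fold_scores (line 27)
  17: emitted by split_margin (line 21)
  18: emitted by main (line 45)
  19: emitted by tally_events (line 33)
A correct fix: line 35: replace `width % width` with `width % seed_v`.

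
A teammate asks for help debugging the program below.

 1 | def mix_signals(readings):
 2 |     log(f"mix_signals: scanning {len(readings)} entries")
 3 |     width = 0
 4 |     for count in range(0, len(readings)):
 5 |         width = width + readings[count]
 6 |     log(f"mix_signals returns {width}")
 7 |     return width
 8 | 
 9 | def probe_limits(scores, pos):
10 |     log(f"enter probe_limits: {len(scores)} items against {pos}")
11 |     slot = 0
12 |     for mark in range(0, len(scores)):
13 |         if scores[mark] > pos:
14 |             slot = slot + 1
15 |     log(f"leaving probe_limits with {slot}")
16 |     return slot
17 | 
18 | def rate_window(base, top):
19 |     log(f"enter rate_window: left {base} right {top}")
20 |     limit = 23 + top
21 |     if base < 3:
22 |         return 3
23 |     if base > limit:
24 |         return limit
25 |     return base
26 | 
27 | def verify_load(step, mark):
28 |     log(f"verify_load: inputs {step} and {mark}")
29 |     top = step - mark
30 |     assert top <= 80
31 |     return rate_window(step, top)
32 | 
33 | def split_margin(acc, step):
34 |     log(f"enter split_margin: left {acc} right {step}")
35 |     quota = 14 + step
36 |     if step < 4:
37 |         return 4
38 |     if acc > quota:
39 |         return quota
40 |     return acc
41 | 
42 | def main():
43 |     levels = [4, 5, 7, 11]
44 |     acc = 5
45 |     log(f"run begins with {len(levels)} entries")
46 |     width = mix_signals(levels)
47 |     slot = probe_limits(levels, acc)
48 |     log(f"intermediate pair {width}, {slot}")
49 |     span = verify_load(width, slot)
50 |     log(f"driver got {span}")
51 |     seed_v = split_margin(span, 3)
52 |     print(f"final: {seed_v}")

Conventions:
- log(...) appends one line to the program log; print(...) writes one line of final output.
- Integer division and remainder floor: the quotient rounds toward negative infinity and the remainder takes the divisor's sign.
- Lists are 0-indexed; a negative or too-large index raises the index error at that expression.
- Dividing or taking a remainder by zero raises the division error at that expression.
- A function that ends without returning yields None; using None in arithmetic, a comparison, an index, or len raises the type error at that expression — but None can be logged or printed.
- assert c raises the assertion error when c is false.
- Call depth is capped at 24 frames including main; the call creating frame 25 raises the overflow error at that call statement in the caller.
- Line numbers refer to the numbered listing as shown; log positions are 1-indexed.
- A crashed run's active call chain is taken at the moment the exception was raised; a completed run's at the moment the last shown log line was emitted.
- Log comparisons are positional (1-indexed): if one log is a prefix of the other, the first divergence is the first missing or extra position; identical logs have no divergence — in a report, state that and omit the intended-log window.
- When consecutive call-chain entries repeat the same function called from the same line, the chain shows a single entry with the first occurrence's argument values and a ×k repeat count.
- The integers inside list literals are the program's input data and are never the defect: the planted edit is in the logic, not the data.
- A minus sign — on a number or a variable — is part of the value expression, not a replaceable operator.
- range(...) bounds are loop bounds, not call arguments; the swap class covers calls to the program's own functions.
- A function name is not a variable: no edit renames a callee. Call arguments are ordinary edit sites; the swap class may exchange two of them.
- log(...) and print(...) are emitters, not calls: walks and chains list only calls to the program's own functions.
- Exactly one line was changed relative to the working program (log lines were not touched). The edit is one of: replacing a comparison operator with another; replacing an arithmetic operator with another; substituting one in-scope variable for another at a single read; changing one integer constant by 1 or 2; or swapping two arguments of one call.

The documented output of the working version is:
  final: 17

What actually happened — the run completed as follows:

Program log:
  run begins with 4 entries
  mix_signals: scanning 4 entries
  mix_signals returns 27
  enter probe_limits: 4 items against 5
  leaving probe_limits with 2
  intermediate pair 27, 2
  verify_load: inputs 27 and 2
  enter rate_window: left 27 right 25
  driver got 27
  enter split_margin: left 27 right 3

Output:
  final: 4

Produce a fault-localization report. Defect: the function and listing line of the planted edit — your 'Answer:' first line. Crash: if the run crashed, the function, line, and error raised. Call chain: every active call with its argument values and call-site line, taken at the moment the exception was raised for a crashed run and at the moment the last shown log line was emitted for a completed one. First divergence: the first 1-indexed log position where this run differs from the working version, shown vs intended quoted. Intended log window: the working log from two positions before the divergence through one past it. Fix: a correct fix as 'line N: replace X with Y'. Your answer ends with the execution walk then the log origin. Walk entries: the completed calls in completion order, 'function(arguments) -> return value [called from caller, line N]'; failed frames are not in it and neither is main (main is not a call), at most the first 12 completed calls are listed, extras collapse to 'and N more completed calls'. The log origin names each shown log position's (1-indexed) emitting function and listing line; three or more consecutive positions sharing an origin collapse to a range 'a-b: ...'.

Answer: the defect is in split_margin at line 36.
The tell: The two runs log identically and part ways only at the printed values.
Call chain: main -> split_margin(27, 3) (called at line 51).
First divergence: there is none — every log position agrees.
Execution walk:
  mix_signals([4, 5, 7, 11]) -> 27  [called from main, line 46]
  probe_limits([4, 5, 7, 11], 5) -> 2  [called from main, line 47]
  rate_window(27, 25) -> 27  [called from verify_load, line 31]
  verify_load(27, 2) -> 27  [called from main, line 49]
  split_margin(27, 3) -> 4  [called from main, line 51]
Origin of each log line:
  1: emitted by main (line 45)
  2: emitted by mix_signals (line 2)
  3: emitted by mix_signals (line 6)
  4: emitted by probe_limits (line 10)
  5: emitted by probe_limits (line 15)
  6: emitted by main (line 48)
  7: emitted by verify_load (line 28)
  8: emitted by rate_window (line 19)
  9: emitted by main (line 50)
  10: emitted by split_margin (line 34)
A correct fix: line 36: replace `step` with `acc`.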